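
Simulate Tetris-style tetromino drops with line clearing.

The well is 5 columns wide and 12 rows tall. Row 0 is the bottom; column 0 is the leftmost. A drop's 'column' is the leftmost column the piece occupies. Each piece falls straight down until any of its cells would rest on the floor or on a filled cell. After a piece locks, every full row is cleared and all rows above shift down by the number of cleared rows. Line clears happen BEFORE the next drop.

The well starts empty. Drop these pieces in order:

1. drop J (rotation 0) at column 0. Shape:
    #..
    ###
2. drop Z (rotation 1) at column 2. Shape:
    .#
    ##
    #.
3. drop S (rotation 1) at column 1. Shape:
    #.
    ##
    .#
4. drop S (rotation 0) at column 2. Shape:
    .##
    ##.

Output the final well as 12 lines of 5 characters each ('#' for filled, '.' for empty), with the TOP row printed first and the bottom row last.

Answer: .....
.....
.....
.....
.....
...##
.###.
.##..
..##.
..##.
#.#..
###..

Derivation:
Drop 1: J rot0 at col 0 lands with bottom-row=0; cleared 0 line(s) (total 0); column heights now [2 1 1 0 0], max=2
Drop 2: Z rot1 at col 2 lands with bottom-row=1; cleared 0 line(s) (total 0); column heights now [2 1 3 4 0], max=4
Drop 3: S rot1 at col 1 lands with bottom-row=3; cleared 0 line(s) (total 0); column heights now [2 6 5 4 0], max=6
Drop 4: S rot0 at col 2 lands with bottom-row=5; cleared 0 line(s) (total 0); column heights now [2 6 6 7 7], max=7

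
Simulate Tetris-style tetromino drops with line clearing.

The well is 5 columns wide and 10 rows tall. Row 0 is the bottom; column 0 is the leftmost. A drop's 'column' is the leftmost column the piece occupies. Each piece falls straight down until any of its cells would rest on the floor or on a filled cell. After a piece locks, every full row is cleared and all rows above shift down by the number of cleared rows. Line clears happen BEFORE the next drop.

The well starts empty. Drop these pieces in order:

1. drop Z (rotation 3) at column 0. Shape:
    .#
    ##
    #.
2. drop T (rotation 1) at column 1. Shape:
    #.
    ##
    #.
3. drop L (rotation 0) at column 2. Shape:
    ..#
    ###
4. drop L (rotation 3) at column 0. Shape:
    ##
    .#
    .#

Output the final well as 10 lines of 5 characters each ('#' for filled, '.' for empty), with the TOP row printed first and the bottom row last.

Drop 1: Z rot3 at col 0 lands with bottom-row=0; cleared 0 line(s) (total 0); column heights now [2 3 0 0 0], max=3
Drop 2: T rot1 at col 1 lands with bottom-row=3; cleared 0 line(s) (total 0); column heights now [2 6 5 0 0], max=6
Drop 3: L rot0 at col 2 lands with bottom-row=5; cleared 0 line(s) (total 0); column heights now [2 6 6 6 7], max=7
Drop 4: L rot3 at col 0 lands with bottom-row=6; cleared 0 line(s) (total 0); column heights now [9 9 6 6 7], max=9

Answer: .....
##...
.#...
.#..#
.####
.##..
.#...
.#...
##...
#....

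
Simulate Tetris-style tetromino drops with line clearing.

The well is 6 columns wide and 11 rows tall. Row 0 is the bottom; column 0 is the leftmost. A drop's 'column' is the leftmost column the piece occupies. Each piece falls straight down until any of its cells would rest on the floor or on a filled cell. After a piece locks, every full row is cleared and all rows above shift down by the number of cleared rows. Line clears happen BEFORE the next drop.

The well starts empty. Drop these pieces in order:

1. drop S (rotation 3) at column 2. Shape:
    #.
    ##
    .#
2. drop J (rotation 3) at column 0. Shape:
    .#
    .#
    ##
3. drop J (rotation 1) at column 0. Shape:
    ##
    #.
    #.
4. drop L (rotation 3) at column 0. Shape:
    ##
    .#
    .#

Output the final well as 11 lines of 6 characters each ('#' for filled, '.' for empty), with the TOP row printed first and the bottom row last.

Drop 1: S rot3 at col 2 lands with bottom-row=0; cleared 0 line(s) (total 0); column heights now [0 0 3 2 0 0], max=3
Drop 2: J rot3 at col 0 lands with bottom-row=0; cleared 0 line(s) (total 0); column heights now [1 3 3 2 0 0], max=3
Drop 3: J rot1 at col 0 lands with bottom-row=1; cleared 0 line(s) (total 0); column heights now [4 4 3 2 0 0], max=4
Drop 4: L rot3 at col 0 lands with bottom-row=4; cleared 0 line(s) (total 0); column heights now [7 7 3 2 0 0], max=7

Answer: ......
......
......
......
##....
.#....
.#....
##....
###...
####..
##.#..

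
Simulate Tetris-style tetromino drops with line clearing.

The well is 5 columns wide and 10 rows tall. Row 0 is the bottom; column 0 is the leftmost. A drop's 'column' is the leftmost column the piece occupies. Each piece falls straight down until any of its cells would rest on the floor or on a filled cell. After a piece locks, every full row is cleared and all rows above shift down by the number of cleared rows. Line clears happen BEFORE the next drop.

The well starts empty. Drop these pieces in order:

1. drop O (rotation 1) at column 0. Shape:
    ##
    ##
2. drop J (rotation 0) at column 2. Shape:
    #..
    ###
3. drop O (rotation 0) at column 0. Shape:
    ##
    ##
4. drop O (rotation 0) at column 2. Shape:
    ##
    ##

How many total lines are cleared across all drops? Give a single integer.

Answer: 1

Derivation:
Drop 1: O rot1 at col 0 lands with bottom-row=0; cleared 0 line(s) (total 0); column heights now [2 2 0 0 0], max=2
Drop 2: J rot0 at col 2 lands with bottom-row=0; cleared 1 line(s) (total 1); column heights now [1 1 1 0 0], max=1
Drop 3: O rot0 at col 0 lands with bottom-row=1; cleared 0 line(s) (total 1); column heights now [3 3 1 0 0], max=3
Drop 4: O rot0 at col 2 lands with bottom-row=1; cleared 0 line(s) (total 1); column heights now [3 3 3 3 0], max=3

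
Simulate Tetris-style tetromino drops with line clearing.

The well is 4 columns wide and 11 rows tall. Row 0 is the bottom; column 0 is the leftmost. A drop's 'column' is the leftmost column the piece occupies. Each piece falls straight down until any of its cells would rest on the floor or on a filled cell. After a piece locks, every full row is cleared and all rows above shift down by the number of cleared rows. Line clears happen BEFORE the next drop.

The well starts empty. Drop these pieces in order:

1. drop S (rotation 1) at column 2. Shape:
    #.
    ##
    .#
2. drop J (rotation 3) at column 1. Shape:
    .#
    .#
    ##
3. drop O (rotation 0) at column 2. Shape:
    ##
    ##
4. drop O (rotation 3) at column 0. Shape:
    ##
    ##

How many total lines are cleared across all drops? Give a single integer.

Answer: 0

Derivation:
Drop 1: S rot1 at col 2 lands with bottom-row=0; cleared 0 line(s) (total 0); column heights now [0 0 3 2], max=3
Drop 2: J rot3 at col 1 lands with bottom-row=3; cleared 0 line(s) (total 0); column heights now [0 4 6 2], max=6
Drop 3: O rot0 at col 2 lands with bottom-row=6; cleared 0 line(s) (total 0); column heights now [0 4 8 8], max=8
Drop 4: O rot3 at col 0 lands with bottom-row=4; cleared 0 line(s) (total 0); column heights now [6 6 8 8], max=8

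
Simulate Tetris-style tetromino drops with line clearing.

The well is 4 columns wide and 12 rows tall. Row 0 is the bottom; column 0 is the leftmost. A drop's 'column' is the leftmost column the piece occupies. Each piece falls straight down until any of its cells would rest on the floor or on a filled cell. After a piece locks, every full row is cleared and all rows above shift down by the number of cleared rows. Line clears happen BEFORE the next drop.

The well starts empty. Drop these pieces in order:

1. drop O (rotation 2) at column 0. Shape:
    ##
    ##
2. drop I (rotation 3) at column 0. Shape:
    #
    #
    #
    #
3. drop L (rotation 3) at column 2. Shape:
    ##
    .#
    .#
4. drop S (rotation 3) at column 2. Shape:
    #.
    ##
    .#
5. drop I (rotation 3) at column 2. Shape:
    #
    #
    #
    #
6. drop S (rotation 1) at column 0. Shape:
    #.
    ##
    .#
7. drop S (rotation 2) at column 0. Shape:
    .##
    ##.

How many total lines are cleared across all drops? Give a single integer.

Answer: 0

Derivation:
Drop 1: O rot2 at col 0 lands with bottom-row=0; cleared 0 line(s) (total 0); column heights now [2 2 0 0], max=2
Drop 2: I rot3 at col 0 lands with bottom-row=2; cleared 0 line(s) (total 0); column heights now [6 2 0 0], max=6
Drop 3: L rot3 at col 2 lands with bottom-row=0; cleared 0 line(s) (total 0); column heights now [6 2 3 3], max=6
Drop 4: S rot3 at col 2 lands with bottom-row=3; cleared 0 line(s) (total 0); column heights now [6 2 6 5], max=6
Drop 5: I rot3 at col 2 lands with bottom-row=6; cleared 0 line(s) (total 0); column heights now [6 2 10 5], max=10
Drop 6: S rot1 at col 0 lands with bottom-row=5; cleared 0 line(s) (total 0); column heights now [8 7 10 5], max=10
Drop 7: S rot2 at col 0 lands with bottom-row=9; cleared 0 line(s) (total 0); column heights now [10 11 11 5], max=11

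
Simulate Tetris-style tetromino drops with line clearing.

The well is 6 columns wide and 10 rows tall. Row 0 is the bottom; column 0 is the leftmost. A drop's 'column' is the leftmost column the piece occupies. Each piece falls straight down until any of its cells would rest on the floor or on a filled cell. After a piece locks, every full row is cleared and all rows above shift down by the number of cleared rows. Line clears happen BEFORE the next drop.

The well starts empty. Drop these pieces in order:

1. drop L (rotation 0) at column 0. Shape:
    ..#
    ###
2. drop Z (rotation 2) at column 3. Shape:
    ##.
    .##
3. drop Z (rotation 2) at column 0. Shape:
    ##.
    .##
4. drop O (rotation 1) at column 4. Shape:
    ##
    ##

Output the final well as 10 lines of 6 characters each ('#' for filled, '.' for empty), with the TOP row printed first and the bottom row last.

Answer: ......
......
......
......
......
......
##..##
.##.##
..###.
###.##

Derivation:
Drop 1: L rot0 at col 0 lands with bottom-row=0; cleared 0 line(s) (total 0); column heights now [1 1 2 0 0 0], max=2
Drop 2: Z rot2 at col 3 lands with bottom-row=0; cleared 0 line(s) (total 0); column heights now [1 1 2 2 2 1], max=2
Drop 3: Z rot2 at col 0 lands with bottom-row=2; cleared 0 line(s) (total 0); column heights now [4 4 3 2 2 1], max=4
Drop 4: O rot1 at col 4 lands with bottom-row=2; cleared 0 line(s) (total 0); column heights now [4 4 3 2 4 4], max=4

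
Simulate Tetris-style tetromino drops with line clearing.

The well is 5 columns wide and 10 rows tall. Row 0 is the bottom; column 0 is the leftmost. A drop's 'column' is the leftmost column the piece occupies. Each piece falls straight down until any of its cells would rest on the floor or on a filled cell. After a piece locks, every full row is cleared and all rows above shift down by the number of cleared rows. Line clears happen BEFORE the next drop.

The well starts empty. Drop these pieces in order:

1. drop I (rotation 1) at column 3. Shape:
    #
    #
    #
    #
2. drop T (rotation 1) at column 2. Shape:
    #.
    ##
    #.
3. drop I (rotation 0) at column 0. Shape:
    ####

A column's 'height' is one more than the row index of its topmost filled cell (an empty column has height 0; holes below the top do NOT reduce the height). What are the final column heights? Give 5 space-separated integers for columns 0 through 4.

Answer: 7 7 7 7 0

Derivation:
Drop 1: I rot1 at col 3 lands with bottom-row=0; cleared 0 line(s) (total 0); column heights now [0 0 0 4 0], max=4
Drop 2: T rot1 at col 2 lands with bottom-row=3; cleared 0 line(s) (total 0); column heights now [0 0 6 5 0], max=6
Drop 3: I rot0 at col 0 lands with bottom-row=6; cleared 0 line(s) (total 0); column heights now [7 7 7 7 0], max=7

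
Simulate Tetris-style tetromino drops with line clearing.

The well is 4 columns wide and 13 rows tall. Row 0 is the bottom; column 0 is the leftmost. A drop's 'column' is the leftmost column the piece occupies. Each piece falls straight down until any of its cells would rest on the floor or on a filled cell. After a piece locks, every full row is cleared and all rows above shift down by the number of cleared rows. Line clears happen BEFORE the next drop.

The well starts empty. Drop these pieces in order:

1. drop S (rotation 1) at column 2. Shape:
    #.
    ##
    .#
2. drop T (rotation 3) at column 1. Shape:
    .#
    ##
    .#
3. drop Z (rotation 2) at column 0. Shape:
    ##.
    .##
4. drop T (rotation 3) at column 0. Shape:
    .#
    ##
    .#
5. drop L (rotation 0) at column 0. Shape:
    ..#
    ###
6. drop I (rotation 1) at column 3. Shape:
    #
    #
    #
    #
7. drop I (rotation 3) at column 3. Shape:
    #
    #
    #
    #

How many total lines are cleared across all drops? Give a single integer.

Answer: 0

Derivation:
Drop 1: S rot1 at col 2 lands with bottom-row=0; cleared 0 line(s) (total 0); column heights now [0 0 3 2], max=3
Drop 2: T rot3 at col 1 lands with bottom-row=3; cleared 0 line(s) (total 0); column heights now [0 5 6 2], max=6
Drop 3: Z rot2 at col 0 lands with bottom-row=6; cleared 0 line(s) (total 0); column heights now [8 8 7 2], max=8
Drop 4: T rot3 at col 0 lands with bottom-row=8; cleared 0 line(s) (total 0); column heights now [10 11 7 2], max=11
Drop 5: L rot0 at col 0 lands with bottom-row=11; cleared 0 line(s) (total 0); column heights now [12 12 13 2], max=13
Drop 6: I rot1 at col 3 lands with bottom-row=2; cleared 0 line(s) (total 0); column heights now [12 12 13 6], max=13
Drop 7: I rot3 at col 3 lands with bottom-row=6; cleared 0 line(s) (total 0); column heights now [12 12 13 10], max=13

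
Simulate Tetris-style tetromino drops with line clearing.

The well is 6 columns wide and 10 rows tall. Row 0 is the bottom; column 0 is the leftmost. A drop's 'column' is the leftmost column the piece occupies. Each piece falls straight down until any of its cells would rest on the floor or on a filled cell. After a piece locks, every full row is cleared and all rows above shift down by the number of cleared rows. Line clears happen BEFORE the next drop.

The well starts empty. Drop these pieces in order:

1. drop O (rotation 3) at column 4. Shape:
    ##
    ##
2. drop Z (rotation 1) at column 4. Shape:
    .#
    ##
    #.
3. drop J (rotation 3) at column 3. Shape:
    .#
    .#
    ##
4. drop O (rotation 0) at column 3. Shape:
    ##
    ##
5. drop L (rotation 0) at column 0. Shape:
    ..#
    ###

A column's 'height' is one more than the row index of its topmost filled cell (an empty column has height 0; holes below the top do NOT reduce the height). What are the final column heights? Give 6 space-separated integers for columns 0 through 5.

Answer: 1 1 2 9 9 5

Derivation:
Drop 1: O rot3 at col 4 lands with bottom-row=0; cleared 0 line(s) (total 0); column heights now [0 0 0 0 2 2], max=2
Drop 2: Z rot1 at col 4 lands with bottom-row=2; cleared 0 line(s) (total 0); column heights now [0 0 0 0 4 5], max=5
Drop 3: J rot3 at col 3 lands with bottom-row=4; cleared 0 line(s) (total 0); column heights now [0 0 0 5 7 5], max=7
Drop 4: O rot0 at col 3 lands with bottom-row=7; cleared 0 line(s) (total 0); column heights now [0 0 0 9 9 5], max=9
Drop 5: L rot0 at col 0 lands with bottom-row=0; cleared 0 line(s) (total 0); column heights now [1 1 2 9 9 5], max=9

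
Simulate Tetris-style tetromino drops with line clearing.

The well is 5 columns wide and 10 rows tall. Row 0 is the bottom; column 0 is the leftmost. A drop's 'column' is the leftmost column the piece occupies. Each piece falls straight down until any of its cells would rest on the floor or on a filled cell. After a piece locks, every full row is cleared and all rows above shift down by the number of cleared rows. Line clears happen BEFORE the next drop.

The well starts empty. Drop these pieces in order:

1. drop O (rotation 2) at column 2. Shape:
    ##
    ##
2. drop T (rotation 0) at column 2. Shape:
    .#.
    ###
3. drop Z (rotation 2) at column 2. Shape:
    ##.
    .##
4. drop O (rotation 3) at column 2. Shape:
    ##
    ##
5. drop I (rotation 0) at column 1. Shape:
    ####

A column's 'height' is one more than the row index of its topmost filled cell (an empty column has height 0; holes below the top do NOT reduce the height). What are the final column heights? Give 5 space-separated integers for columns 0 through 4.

Drop 1: O rot2 at col 2 lands with bottom-row=0; cleared 0 line(s) (total 0); column heights now [0 0 2 2 0], max=2
Drop 2: T rot0 at col 2 lands with bottom-row=2; cleared 0 line(s) (total 0); column heights now [0 0 3 4 3], max=4
Drop 3: Z rot2 at col 2 lands with bottom-row=4; cleared 0 line(s) (total 0); column heights now [0 0 6 6 5], max=6
Drop 4: O rot3 at col 2 lands with bottom-row=6; cleared 0 line(s) (total 0); column heights now [0 0 8 8 5], max=8
Drop 5: I rot0 at col 1 lands with bottom-row=8; cleared 0 line(s) (total 0); column heights now [0 9 9 9 9], max=9

Answer: 0 9 9 9 9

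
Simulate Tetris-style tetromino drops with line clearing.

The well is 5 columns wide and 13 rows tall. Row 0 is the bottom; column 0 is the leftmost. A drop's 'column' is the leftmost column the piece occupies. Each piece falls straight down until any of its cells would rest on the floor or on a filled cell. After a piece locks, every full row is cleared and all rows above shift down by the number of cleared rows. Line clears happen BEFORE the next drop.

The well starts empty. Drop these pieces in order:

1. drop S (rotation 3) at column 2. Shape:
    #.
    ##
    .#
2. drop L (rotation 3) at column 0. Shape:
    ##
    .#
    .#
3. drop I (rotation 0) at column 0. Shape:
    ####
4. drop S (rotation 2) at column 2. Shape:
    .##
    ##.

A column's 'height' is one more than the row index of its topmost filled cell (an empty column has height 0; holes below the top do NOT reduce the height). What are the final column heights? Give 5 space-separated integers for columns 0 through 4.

Answer: 4 4 5 6 6

Derivation:
Drop 1: S rot3 at col 2 lands with bottom-row=0; cleared 0 line(s) (total 0); column heights now [0 0 3 2 0], max=3
Drop 2: L rot3 at col 0 lands with bottom-row=0; cleared 0 line(s) (total 0); column heights now [3 3 3 2 0], max=3
Drop 3: I rot0 at col 0 lands with bottom-row=3; cleared 0 line(s) (total 0); column heights now [4 4 4 4 0], max=4
Drop 4: S rot2 at col 2 lands with bottom-row=4; cleared 0 line(s) (total 0); column heights now [4 4 5 6 6], max=6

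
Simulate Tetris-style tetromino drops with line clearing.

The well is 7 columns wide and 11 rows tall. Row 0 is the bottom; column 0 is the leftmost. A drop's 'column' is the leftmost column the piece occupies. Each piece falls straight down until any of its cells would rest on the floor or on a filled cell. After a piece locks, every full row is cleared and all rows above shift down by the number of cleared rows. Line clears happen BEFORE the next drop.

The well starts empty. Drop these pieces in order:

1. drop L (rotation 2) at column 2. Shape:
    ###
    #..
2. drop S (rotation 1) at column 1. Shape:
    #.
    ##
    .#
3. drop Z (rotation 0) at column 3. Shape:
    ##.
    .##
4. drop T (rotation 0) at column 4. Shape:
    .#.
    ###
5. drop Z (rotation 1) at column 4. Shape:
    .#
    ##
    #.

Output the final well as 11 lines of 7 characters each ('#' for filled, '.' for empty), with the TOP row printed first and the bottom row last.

Drop 1: L rot2 at col 2 lands with bottom-row=0; cleared 0 line(s) (total 0); column heights now [0 0 2 2 2 0 0], max=2
Drop 2: S rot1 at col 1 lands with bottom-row=2; cleared 0 line(s) (total 0); column heights now [0 5 4 2 2 0 0], max=5
Drop 3: Z rot0 at col 3 lands with bottom-row=2; cleared 0 line(s) (total 0); column heights now [0 5 4 4 4 3 0], max=5
Drop 4: T rot0 at col 4 lands with bottom-row=4; cleared 0 line(s) (total 0); column heights now [0 5 4 4 5 6 5], max=6
Drop 5: Z rot1 at col 4 lands with bottom-row=5; cleared 0 line(s) (total 0); column heights now [0 5 4 4 7 8 5], max=8

Answer: .......
.......
.......
.....#.
....##.
....##.
.#..###
.####..
..#.##.
..###..
..#....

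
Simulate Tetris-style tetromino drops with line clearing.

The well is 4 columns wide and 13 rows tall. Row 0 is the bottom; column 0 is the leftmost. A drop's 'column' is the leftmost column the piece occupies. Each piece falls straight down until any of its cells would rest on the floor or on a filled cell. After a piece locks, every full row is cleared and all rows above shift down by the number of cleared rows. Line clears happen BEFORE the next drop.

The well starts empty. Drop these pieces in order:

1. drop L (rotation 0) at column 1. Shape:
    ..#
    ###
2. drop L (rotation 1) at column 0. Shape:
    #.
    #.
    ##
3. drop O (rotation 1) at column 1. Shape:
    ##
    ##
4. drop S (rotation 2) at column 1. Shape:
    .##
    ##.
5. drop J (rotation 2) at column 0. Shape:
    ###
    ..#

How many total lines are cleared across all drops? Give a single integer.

Answer: 0

Derivation:
Drop 1: L rot0 at col 1 lands with bottom-row=0; cleared 0 line(s) (total 0); column heights now [0 1 1 2], max=2
Drop 2: L rot1 at col 0 lands with bottom-row=1; cleared 0 line(s) (total 0); column heights now [4 2 1 2], max=4
Drop 3: O rot1 at col 1 lands with bottom-row=2; cleared 0 line(s) (total 0); column heights now [4 4 4 2], max=4
Drop 4: S rot2 at col 1 lands with bottom-row=4; cleared 0 line(s) (total 0); column heights now [4 5 6 6], max=6
Drop 5: J rot2 at col 0 lands with bottom-row=6; cleared 0 line(s) (total 0); column heights now [8 8 8 6], max=8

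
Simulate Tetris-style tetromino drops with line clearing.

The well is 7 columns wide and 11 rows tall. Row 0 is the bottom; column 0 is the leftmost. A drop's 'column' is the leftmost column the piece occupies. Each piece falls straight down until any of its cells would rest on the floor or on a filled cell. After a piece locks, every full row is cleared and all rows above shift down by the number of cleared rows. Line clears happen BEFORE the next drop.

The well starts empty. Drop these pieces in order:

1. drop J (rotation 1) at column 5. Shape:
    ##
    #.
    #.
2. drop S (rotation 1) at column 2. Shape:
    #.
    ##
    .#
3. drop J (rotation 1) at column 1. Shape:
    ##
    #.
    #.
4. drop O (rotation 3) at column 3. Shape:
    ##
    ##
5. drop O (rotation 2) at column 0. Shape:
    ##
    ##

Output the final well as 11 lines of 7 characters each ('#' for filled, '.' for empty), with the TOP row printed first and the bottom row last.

Drop 1: J rot1 at col 5 lands with bottom-row=0; cleared 0 line(s) (total 0); column heights now [0 0 0 0 0 3 3], max=3
Drop 2: S rot1 at col 2 lands with bottom-row=0; cleared 0 line(s) (total 0); column heights now [0 0 3 2 0 3 3], max=3
Drop 3: J rot1 at col 1 lands with bottom-row=1; cleared 0 line(s) (total 0); column heights now [0 4 4 2 0 3 3], max=4
Drop 4: O rot3 at col 3 lands with bottom-row=2; cleared 0 line(s) (total 0); column heights now [0 4 4 4 4 3 3], max=4
Drop 5: O rot2 at col 0 lands with bottom-row=4; cleared 0 line(s) (total 0); column heights now [6 6 4 4 4 3 3], max=6

Answer: .......
.......
.......
.......
.......
##.....
##.....
.####..
.######
.###.#.
...#.#.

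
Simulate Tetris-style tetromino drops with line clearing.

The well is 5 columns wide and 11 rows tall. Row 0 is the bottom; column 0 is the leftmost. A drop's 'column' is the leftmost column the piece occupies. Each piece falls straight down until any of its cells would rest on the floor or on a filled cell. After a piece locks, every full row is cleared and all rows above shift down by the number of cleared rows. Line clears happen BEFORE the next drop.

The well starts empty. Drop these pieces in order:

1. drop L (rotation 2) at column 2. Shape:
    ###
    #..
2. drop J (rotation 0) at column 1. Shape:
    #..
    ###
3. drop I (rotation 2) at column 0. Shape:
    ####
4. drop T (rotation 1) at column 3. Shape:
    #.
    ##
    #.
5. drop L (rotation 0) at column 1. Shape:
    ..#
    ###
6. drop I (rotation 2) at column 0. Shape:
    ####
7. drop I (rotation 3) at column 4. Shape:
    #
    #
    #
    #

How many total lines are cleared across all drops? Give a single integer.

Answer: 1

Derivation:
Drop 1: L rot2 at col 2 lands with bottom-row=0; cleared 0 line(s) (total 0); column heights now [0 0 2 2 2], max=2
Drop 2: J rot0 at col 1 lands with bottom-row=2; cleared 0 line(s) (total 0); column heights now [0 4 3 3 2], max=4
Drop 3: I rot2 at col 0 lands with bottom-row=4; cleared 0 line(s) (total 0); column heights now [5 5 5 5 2], max=5
Drop 4: T rot1 at col 3 lands with bottom-row=5; cleared 0 line(s) (total 0); column heights now [5 5 5 8 7], max=8
Drop 5: L rot0 at col 1 lands with bottom-row=8; cleared 0 line(s) (total 0); column heights now [5 9 9 10 7], max=10
Drop 6: I rot2 at col 0 lands with bottom-row=10; cleared 0 line(s) (total 0); column heights now [11 11 11 11 7], max=11
Drop 7: I rot3 at col 4 lands with bottom-row=7; cleared 1 line(s) (total 1); column heights now [5 9 9 10 10], max=10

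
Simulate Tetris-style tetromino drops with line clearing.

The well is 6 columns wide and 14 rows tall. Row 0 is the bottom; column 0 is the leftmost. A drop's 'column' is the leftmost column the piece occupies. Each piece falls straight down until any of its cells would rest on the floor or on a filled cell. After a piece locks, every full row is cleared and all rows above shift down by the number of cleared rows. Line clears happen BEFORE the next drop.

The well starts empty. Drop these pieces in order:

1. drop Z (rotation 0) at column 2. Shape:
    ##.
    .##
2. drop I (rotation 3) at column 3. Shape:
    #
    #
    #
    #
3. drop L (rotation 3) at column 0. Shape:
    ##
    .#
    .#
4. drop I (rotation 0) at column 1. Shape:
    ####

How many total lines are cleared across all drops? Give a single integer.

Answer: 0

Derivation:
Drop 1: Z rot0 at col 2 lands with bottom-row=0; cleared 0 line(s) (total 0); column heights now [0 0 2 2 1 0], max=2
Drop 2: I rot3 at col 3 lands with bottom-row=2; cleared 0 line(s) (total 0); column heights now [0 0 2 6 1 0], max=6
Drop 3: L rot3 at col 0 lands with bottom-row=0; cleared 0 line(s) (total 0); column heights now [3 3 2 6 1 0], max=6
Drop 4: I rot0 at col 1 lands with bottom-row=6; cleared 0 line(s) (total 0); column heights now [3 7 7 7 7 0], max=7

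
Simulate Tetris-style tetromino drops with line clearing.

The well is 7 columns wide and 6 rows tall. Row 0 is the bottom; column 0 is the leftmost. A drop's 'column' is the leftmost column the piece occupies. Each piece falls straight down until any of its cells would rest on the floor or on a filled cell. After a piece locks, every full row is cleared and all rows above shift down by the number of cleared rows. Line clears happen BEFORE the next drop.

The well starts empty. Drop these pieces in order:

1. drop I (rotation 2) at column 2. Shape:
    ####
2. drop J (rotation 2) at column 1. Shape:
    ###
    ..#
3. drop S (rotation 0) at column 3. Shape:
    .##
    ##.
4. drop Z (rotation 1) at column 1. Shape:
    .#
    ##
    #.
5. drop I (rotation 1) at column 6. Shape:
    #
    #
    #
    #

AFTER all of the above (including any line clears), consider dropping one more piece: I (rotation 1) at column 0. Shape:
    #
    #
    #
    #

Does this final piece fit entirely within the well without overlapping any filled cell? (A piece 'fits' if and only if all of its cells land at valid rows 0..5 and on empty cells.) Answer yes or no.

Answer: yes

Derivation:
Drop 1: I rot2 at col 2 lands with bottom-row=0; cleared 0 line(s) (total 0); column heights now [0 0 1 1 1 1 0], max=1
Drop 2: J rot2 at col 1 lands with bottom-row=1; cleared 0 line(s) (total 0); column heights now [0 3 3 3 1 1 0], max=3
Drop 3: S rot0 at col 3 lands with bottom-row=3; cleared 0 line(s) (total 0); column heights now [0 3 3 4 5 5 0], max=5
Drop 4: Z rot1 at col 1 lands with bottom-row=3; cleared 0 line(s) (total 0); column heights now [0 5 6 4 5 5 0], max=6
Drop 5: I rot1 at col 6 lands with bottom-row=0; cleared 0 line(s) (total 0); column heights now [0 5 6 4 5 5 4], max=6
Test piece I rot1 at col 0 (width 1): heights before test = [0 5 6 4 5 5 4]; fits = True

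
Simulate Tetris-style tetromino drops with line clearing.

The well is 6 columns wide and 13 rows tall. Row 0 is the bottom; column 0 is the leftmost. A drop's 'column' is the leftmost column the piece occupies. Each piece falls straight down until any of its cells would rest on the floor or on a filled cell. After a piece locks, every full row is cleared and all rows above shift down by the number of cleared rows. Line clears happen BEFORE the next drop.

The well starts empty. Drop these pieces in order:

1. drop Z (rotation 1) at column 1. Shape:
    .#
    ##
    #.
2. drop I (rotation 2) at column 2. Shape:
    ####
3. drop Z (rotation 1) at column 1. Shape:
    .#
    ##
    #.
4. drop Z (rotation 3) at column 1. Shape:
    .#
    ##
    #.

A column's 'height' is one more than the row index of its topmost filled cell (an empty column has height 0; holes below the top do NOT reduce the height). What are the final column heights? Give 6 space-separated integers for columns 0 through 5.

Drop 1: Z rot1 at col 1 lands with bottom-row=0; cleared 0 line(s) (total 0); column heights now [0 2 3 0 0 0], max=3
Drop 2: I rot2 at col 2 lands with bottom-row=3; cleared 0 line(s) (total 0); column heights now [0 2 4 4 4 4], max=4
Drop 3: Z rot1 at col 1 lands with bottom-row=3; cleared 0 line(s) (total 0); column heights now [0 5 6 4 4 4], max=6
Drop 4: Z rot3 at col 1 lands with bottom-row=5; cleared 0 line(s) (total 0); column heights now [0 7 8 4 4 4], max=8

Answer: 0 7 8 4 4 4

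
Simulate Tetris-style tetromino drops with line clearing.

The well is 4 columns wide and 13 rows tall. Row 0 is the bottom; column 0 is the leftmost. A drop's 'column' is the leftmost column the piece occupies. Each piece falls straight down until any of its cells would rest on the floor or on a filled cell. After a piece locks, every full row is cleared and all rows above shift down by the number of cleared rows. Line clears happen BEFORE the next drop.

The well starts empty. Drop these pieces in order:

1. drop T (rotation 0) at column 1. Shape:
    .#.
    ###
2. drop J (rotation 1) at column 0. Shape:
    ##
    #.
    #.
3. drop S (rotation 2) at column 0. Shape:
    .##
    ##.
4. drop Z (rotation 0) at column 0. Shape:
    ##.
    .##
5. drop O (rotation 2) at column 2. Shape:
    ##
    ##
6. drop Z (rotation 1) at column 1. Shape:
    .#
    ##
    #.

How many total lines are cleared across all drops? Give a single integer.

Drop 1: T rot0 at col 1 lands with bottom-row=0; cleared 0 line(s) (total 0); column heights now [0 1 2 1], max=2
Drop 2: J rot1 at col 0 lands with bottom-row=0; cleared 1 line(s) (total 1); column heights now [2 2 1 0], max=2
Drop 3: S rot2 at col 0 lands with bottom-row=2; cleared 0 line(s) (total 1); column heights now [3 4 4 0], max=4
Drop 4: Z rot0 at col 0 lands with bottom-row=4; cleared 0 line(s) (total 1); column heights now [6 6 5 0], max=6
Drop 5: O rot2 at col 2 lands with bottom-row=5; cleared 1 line(s) (total 2); column heights now [3 5 6 6], max=6
Drop 6: Z rot1 at col 1 lands with bottom-row=5; cleared 0 line(s) (total 2); column heights now [3 7 8 6], max=8

Answer: 2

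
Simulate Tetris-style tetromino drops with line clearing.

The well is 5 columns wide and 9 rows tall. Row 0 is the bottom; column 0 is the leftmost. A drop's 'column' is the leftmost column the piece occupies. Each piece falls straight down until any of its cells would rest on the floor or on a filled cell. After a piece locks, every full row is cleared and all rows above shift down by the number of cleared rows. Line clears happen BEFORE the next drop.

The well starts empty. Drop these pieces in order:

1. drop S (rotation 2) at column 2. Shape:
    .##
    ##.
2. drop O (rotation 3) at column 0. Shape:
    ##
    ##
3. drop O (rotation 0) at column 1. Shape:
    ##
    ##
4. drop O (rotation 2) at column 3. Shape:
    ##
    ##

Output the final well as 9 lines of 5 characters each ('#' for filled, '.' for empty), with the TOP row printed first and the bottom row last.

Drop 1: S rot2 at col 2 lands with bottom-row=0; cleared 0 line(s) (total 0); column heights now [0 0 1 2 2], max=2
Drop 2: O rot3 at col 0 lands with bottom-row=0; cleared 0 line(s) (total 0); column heights now [2 2 1 2 2], max=2
Drop 3: O rot0 at col 1 lands with bottom-row=2; cleared 0 line(s) (total 0); column heights now [2 4 4 2 2], max=4
Drop 4: O rot2 at col 3 lands with bottom-row=2; cleared 0 line(s) (total 0); column heights now [2 4 4 4 4], max=4

Answer: .....
.....
.....
.....
.....
.####
.####
##.##
####.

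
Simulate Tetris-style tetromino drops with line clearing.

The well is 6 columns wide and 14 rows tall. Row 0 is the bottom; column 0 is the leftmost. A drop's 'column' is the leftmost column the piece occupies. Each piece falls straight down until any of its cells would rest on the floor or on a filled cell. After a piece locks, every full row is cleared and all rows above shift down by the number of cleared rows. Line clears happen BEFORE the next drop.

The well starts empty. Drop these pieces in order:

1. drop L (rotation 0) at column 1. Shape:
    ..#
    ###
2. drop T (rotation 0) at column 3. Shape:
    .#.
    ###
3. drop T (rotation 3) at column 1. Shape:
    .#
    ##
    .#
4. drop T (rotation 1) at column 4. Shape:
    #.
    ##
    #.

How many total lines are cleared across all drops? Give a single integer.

Answer: 0

Derivation:
Drop 1: L rot0 at col 1 lands with bottom-row=0; cleared 0 line(s) (total 0); column heights now [0 1 1 2 0 0], max=2
Drop 2: T rot0 at col 3 lands with bottom-row=2; cleared 0 line(s) (total 0); column heights now [0 1 1 3 4 3], max=4
Drop 3: T rot3 at col 1 lands with bottom-row=1; cleared 0 line(s) (total 0); column heights now [0 3 4 3 4 3], max=4
Drop 4: T rot1 at col 4 lands with bottom-row=4; cleared 0 line(s) (total 0); column heights now [0 3 4 3 7 6], max=7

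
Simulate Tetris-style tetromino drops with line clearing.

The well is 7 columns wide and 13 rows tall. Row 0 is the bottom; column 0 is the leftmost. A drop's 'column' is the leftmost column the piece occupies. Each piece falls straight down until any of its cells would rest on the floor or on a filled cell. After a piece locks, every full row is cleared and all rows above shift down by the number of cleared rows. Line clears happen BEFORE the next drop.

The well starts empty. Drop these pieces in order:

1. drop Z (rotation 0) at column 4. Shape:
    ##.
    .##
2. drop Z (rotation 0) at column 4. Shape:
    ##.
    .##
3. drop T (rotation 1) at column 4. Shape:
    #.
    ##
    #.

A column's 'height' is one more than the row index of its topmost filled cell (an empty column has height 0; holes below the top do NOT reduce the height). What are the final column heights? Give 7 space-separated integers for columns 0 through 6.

Answer: 0 0 0 0 7 6 3

Derivation:
Drop 1: Z rot0 at col 4 lands with bottom-row=0; cleared 0 line(s) (total 0); column heights now [0 0 0 0 2 2 1], max=2
Drop 2: Z rot0 at col 4 lands with bottom-row=2; cleared 0 line(s) (total 0); column heights now [0 0 0 0 4 4 3], max=4
Drop 3: T rot1 at col 4 lands with bottom-row=4; cleared 0 line(s) (total 0); column heights now [0 0 0 0 7 6 3], max=7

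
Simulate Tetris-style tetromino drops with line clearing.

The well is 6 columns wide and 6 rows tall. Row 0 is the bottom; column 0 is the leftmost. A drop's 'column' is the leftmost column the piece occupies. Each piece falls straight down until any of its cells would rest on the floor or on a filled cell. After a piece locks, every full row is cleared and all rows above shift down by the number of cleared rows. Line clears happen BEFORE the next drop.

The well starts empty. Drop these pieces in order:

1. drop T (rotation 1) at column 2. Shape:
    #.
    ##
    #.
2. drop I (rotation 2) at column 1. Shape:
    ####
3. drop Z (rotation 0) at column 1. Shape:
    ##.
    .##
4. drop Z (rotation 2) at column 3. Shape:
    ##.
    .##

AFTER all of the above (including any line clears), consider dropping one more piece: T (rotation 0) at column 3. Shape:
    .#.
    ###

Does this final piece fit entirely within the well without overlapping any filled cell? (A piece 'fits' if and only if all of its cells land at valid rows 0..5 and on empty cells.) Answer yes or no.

Drop 1: T rot1 at col 2 lands with bottom-row=0; cleared 0 line(s) (total 0); column heights now [0 0 3 2 0 0], max=3
Drop 2: I rot2 at col 1 lands with bottom-row=3; cleared 0 line(s) (total 0); column heights now [0 4 4 4 4 0], max=4
Drop 3: Z rot0 at col 1 lands with bottom-row=4; cleared 0 line(s) (total 0); column heights now [0 6 6 5 4 0], max=6
Drop 4: Z rot2 at col 3 lands with bottom-row=4; cleared 0 line(s) (total 0); column heights now [0 6 6 6 6 5], max=6
Test piece T rot0 at col 3 (width 3): heights before test = [0 6 6 6 6 5]; fits = False

Answer: no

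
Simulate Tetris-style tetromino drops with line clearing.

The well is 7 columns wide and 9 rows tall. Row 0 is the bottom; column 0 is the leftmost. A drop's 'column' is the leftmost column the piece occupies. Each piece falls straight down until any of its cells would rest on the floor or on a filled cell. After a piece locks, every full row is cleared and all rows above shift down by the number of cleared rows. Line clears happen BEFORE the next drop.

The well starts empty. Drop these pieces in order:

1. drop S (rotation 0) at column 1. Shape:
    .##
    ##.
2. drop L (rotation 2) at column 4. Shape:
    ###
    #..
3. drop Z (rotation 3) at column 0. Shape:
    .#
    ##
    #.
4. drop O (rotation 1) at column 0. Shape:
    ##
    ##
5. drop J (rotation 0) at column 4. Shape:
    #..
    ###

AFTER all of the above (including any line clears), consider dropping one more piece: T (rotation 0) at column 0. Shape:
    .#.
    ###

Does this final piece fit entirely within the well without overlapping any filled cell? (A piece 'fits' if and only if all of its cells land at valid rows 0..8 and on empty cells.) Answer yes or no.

Answer: yes

Derivation:
Drop 1: S rot0 at col 1 lands with bottom-row=0; cleared 0 line(s) (total 0); column heights now [0 1 2 2 0 0 0], max=2
Drop 2: L rot2 at col 4 lands with bottom-row=0; cleared 0 line(s) (total 0); column heights now [0 1 2 2 2 2 2], max=2
Drop 3: Z rot3 at col 0 lands with bottom-row=0; cleared 1 line(s) (total 1); column heights now [1 2 1 0 1 0 0], max=2
Drop 4: O rot1 at col 0 lands with bottom-row=2; cleared 0 line(s) (total 1); column heights now [4 4 1 0 1 0 0], max=4
Drop 5: J rot0 at col 4 lands with bottom-row=1; cleared 0 line(s) (total 1); column heights now [4 4 1 0 3 2 2], max=4
Test piece T rot0 at col 0 (width 3): heights before test = [4 4 1 0 3 2 2]; fits = True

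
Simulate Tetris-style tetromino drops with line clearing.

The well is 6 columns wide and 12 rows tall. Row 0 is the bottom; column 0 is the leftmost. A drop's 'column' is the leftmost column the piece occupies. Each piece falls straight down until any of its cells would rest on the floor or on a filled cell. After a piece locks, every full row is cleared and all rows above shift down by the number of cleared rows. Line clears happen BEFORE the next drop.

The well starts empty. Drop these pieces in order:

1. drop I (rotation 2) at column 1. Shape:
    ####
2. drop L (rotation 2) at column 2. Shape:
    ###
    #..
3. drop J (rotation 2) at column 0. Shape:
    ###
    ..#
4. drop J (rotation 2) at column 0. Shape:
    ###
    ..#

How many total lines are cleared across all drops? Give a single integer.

Answer: 0

Derivation:
Drop 1: I rot2 at col 1 lands with bottom-row=0; cleared 0 line(s) (total 0); column heights now [0 1 1 1 1 0], max=1
Drop 2: L rot2 at col 2 lands with bottom-row=1; cleared 0 line(s) (total 0); column heights now [0 1 3 3 3 0], max=3
Drop 3: J rot2 at col 0 lands with bottom-row=3; cleared 0 line(s) (total 0); column heights now [5 5 5 3 3 0], max=5
Drop 4: J rot2 at col 0 lands with bottom-row=5; cleared 0 line(s) (total 0); column heights now [7 7 7 3 3 0], max=7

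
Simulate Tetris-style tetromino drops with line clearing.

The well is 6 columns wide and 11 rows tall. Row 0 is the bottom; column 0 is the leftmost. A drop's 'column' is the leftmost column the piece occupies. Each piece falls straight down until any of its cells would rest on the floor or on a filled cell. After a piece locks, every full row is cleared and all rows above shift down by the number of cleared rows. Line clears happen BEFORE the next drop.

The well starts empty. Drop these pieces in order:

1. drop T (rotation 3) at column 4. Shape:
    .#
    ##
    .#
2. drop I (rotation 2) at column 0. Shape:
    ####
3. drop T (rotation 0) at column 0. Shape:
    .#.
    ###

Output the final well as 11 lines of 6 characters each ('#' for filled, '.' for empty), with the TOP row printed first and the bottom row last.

Answer: ......
......
......
......
......
......
......
......
.#...#
###.##
####.#

Derivation:
Drop 1: T rot3 at col 4 lands with bottom-row=0; cleared 0 line(s) (total 0); column heights now [0 0 0 0 2 3], max=3
Drop 2: I rot2 at col 0 lands with bottom-row=0; cleared 0 line(s) (total 0); column heights now [1 1 1 1 2 3], max=3
Drop 3: T rot0 at col 0 lands with bottom-row=1; cleared 0 line(s) (total 0); column heights now [2 3 2 1 2 3], max=3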